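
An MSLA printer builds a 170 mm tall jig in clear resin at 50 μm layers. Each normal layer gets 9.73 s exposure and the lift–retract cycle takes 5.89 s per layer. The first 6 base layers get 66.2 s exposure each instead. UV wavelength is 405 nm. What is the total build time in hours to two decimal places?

14.85 hours

Layer count = ceil(170 / 0.05) = 3400.
Base layers = 6 × (66.2 + 5.89), so 432.54 s.
Normal layers = 3394 × (9.73 + 5.89) = 53014.28 s.
Total = 432.54 + 53014.28 = 53446.82 s = 14.85 hours.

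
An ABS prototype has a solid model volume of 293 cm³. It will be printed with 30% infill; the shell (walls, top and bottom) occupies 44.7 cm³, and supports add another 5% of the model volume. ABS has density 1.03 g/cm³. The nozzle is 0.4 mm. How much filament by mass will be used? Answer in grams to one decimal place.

Interior volume = 293 − 44.7, so 248.3 cm³.
Infill volume: 0.30 × 248.3 → 74.49 cm³.
Support = 0.05 × 293, so 14.65 cm³.
Total extruded: 44.7 + 74.49 + 14.65 → 133.84 cm³.
Mass: 133.84 × 1.03 → 137.8552 g.

137.9 g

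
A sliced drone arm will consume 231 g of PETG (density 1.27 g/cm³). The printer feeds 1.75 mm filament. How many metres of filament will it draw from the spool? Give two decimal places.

Volume = 231 g / 1.27 g·cm⁻³ = 181.8898 cm³ = 181889.8 mm³.
Cross-section of 1.75 mm filament: π·(1.75/2)² = 2.4053 mm².
Length = 181889.8 / 2.4053 = 75620.42 mm = 75.62 m.

75.62 m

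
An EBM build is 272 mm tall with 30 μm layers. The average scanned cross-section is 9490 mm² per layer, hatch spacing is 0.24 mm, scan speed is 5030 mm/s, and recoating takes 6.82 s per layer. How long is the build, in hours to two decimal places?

Layer count = ceil(272 / 0.03) = 9067.
Scan path per layer: 9490 / 0.24 → 39541.7 mm.
Per-layer scan time = 39541.7 / 5030, so 7.8612 s.
Per-layer time = 7.8612 + 6.82, so 14.6812 s.
9067 layers × 14.6812 s/layer = 133114.4404 s, i.e. 36.98 hours.

36.98 hours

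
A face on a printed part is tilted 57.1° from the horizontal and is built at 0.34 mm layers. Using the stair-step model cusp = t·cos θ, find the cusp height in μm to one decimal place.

184.7 μm

Cusp = layer height × cos(57.1°) = 0.34 × 0.5432 = 0.184688 mm = 184.7 μm.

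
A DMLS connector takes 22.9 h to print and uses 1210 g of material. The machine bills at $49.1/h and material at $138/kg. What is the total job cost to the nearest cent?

$1291.37

Machine-time cost = 49.1 × 22.9, so $1124.39.
Feedstock cost = 138 × 1210/1000 = $166.98.
Job cost: 1124.39 + 166.98 = $1291.37.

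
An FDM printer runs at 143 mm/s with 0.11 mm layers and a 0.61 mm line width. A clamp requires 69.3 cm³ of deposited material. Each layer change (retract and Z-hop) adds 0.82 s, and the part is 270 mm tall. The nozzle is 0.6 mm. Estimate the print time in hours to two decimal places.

2.57 hours

Extrusion cross-section: 0.11 × 0.61 → 0.0671 mm².
Toolpath length = 69.3 cm³ / 0.0671 mm² = 69300 / 0.0671 = 1032786.9 mm.
Print-move time: 1032786.9 / 143 → 7222.3 s.
Layers = ⌈270/0.11⌉ = 2455.
Layer-change overhead = 2455 × 0.82, so 2013.1 s.
Total = 7222.3 + 2013.1 = 9235.4 s = 2.57 hours.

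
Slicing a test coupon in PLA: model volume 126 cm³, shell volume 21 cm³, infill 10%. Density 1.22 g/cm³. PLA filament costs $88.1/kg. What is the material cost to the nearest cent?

$3.39

Infill region = 126 − 21 = 105 cm³.
Infill volume = 0.10 × 105, so 10.5 cm³.
Total printed volume: 21 + 10.5 → 31.5 cm³.
Mass = 31.5 × 1.22, so 38.43 g.
At $88.1/kg: 38.43/1000 × 88.1 = $3.39.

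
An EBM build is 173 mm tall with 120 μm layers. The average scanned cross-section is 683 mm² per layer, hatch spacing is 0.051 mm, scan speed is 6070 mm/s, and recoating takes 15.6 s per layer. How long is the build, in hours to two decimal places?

7.13 hours

Layers = ⌈173/0.12⌉ = 1442.
Scan path per layer = 683 / 0.051, so 13392.2 mm.
Scan time per layer = 13392.2 / 6070 = 2.2063 s.
Layer cycle = 2.2063 + 15.6 = 17.8063 s.
1442 layers × 17.8063 s/layer = 25676.6846 s, i.e. 7.13 hours.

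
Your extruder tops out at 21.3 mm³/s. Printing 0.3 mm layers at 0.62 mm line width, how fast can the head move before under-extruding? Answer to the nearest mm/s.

115 mm/s

A = 0.3 × 0.62 = 0.186 mm².
v_max = Q/A = 21.3/0.186 = 114.52 mm/s → 115 mm/s.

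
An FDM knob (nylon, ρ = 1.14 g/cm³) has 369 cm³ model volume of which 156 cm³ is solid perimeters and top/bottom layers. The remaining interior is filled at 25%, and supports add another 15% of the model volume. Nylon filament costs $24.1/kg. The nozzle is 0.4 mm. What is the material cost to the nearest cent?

Volume inside the shell: 369 − 156 → 213 cm³.
Infill volume = 0.25 × 213, so 53.25 cm³.
Support = 0.15 × 369, so 55.35 cm³.
Total extruded = 156 + 53.25 + 55.35 = 264.6 cm³.
Mass: 264.6 × 1.14 → 301.644 g.
Cost = 301.644 g / 1000 × $24.1/kg = $7.27.

$7.27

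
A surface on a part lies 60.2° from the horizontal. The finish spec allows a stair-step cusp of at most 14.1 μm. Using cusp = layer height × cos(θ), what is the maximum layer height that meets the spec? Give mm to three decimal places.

0.028 mm

Layer height = cusp / cos(60.2°) = 0.0141 / 0.4970 = 0.028 mm.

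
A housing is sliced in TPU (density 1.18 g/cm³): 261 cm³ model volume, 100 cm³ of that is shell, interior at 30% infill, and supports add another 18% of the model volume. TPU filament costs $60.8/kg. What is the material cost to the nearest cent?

$14.01

Infill region: 261 − 100 → 161 cm³.
Infill deposited = 0.30 × 161, so 48.3 cm³.
Support = 0.18 × 261 = 46.98 cm³.
Total printed volume = 100 + 48.3 + 46.98, so 195.28 cm³.
Mass: 195.28 × 1.18 → 230.4304 g.
Cost = 230.4304 g / 1000 × $60.8/kg = $14.01.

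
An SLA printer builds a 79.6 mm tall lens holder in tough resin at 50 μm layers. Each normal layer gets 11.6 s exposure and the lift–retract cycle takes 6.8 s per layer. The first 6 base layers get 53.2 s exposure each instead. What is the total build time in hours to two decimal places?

Number of layers: 79.6 / 0.05 → 1592 (rounded up).
Burn-in layers = 6 × (53.2 + 6.8), so 360 s.
Regular layers = 1586 × (11.6 + 6.8) = 29182.4 s.
Sum: 360 + 29182.4 = 29542.4 s → 8.21 hours.

8.21 hours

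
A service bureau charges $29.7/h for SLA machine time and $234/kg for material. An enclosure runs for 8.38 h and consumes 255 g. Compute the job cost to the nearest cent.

Time charge: 29.7 × 8.38 → $248.886.
Material charge = 234 × 255/1000 = $59.67.
Job cost: 248.886 + 59.67 = 308.556 ≈ $308.56.

$308.56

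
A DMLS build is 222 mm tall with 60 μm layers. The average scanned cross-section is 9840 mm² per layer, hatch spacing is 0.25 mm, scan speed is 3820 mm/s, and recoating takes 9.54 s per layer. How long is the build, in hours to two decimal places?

20.39 hours

Layer count = ceil(222 / 0.06) = 3700.
Scan path per layer: 9840 / 0.25 → 39360 mm.
Scan time per layer = 39360 / 3820, so 10.3037 s.
Layer cycle: 10.3037 + 9.54 → 19.8437 s.
Build time = 3700 × 19.8437 = 73421.69 s = 20.39 hours.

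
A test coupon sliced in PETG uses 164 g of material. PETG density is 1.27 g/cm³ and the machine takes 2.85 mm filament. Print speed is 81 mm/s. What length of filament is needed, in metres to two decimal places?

Extruded volume: 164/1.27 = 129.1339 cm³ (129133.9 mm³).
Cross-section of 2.85 mm filament: π·(2.85/2)² = 6.3794 mm².
Length = 129133.9 / 6.3794 = 20242.33 mm = 20.24 m.

20.24 m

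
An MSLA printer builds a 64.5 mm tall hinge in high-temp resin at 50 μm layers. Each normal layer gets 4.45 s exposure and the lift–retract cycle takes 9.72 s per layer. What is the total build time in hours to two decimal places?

5.08 hours

Layers = ⌈64.5/0.05⌉ = 1290.
Per-layer time: 4.45 + 9.72 → 14.17 s.
Total = 1290 × 14.17 = 18279.3 s = 5.08 hours.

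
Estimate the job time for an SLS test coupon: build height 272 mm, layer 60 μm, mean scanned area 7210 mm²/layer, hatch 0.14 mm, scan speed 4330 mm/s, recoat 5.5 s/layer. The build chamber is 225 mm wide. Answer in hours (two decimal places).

21.91 hours

Number of layers: 272 / 0.06 → 4534 (rounded up).
Per-layer scan distance = 7210 / 0.14 = 51500 mm.
Laser time per layer: 51500 / 4330 → 11.8938 s.
Time per layer = 11.8938 + 5.5 = 17.3938 s.
Total: 4534 × 17.3938 s = 78863.4892 s → 21.91 hours.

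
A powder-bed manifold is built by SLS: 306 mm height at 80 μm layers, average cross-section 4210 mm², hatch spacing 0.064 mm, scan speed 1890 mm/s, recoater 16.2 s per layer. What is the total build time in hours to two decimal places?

Layer count = ceil(306 / 0.08) = 3825.
Scan path per layer = 4210 / 0.064 = 65781.3 mm.
Per-layer scan time: 65781.3 / 1890 → 34.8049 s.
Per-layer time = 34.8049 + 16.2 = 51.0049 s.
Build time = 3825 × 51.0049 = 195093.7425 s = 54.19 hours.

54.19 hours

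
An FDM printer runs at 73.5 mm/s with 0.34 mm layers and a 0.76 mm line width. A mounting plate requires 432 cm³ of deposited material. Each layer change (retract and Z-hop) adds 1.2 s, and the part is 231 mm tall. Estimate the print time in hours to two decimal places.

Line area = 0.34 × 0.76, so 0.2584 mm².
Total extruded path = 432000/0.2584 = 1671826.6 mm.
Print-move time = 1671826.6 / 73.5, so 22745.9 s.
Layer count = ceil(231 / 0.34) = 680.
Non-print overhead = 680 × 1.2 = 816 s.
Total = 22745.9 + 816 = 23561.9 s = 6.54 hours.

6.54 hours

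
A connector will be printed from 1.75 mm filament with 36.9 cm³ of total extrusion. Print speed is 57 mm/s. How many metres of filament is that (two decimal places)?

15.34 m

A = π r² = π × 0.875² = 2.4053 mm².
L = 36900 mm³ / 2.4053 mm² = 15341.12 mm, i.e. 15.34 m.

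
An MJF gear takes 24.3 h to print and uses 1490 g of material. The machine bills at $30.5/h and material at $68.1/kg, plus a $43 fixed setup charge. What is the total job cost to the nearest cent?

Time charge: 30.5 × 24.3 → $741.15.
Feedstock cost = 68.1 × 1490/1000 = $101.469.
Adding setup: 741.15 + 101.469 + 43 → 885.619 ≈ $885.62.

$885.62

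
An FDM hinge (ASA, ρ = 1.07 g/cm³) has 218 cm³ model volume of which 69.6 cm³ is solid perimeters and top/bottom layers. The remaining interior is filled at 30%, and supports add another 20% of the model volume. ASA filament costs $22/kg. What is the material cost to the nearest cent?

Interior volume = 218 − 69.6, so 148.4 cm³.
Infill deposited = 0.30 × 148.4 = 44.52 cm³.
Support = 0.20 × 218 = 43.6 cm³.
Deposited volume = 69.6 + 44.52 + 43.6, so 157.72 cm³.
Mass: 157.72 × 1.07 → 168.7604 g.
At $22/kg: 168.7604/1000 × 22 = $3.71.

$3.71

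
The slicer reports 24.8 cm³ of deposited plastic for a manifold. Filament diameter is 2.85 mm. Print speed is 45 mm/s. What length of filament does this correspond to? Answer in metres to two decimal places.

Cross-section of 2.85 mm filament: π·(2.85/2)² = 6.3794 mm².
L = 24800 mm³ / 6.3794 mm² = 3887.51 mm, i.e. 3.89 m.

3.89 m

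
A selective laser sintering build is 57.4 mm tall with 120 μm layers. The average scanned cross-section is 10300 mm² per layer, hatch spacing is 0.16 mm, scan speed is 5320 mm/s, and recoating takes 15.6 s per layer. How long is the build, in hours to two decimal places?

3.69 hours

Number of layers: 57.4 / 0.12 → 479 (rounded up).
Per-layer scan distance = 10300 / 0.16, so 64375 mm.
Per-layer scan time = 64375 / 5320 = 12.1006 s.
Per-layer time: 12.1006 + 15.6 → 27.7006 s.
Total: 479 × 27.7006 s = 13268.5874 s → 3.69 hours.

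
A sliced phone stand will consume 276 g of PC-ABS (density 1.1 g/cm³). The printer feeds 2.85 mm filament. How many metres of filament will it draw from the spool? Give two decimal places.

39.33 m

Extruded volume: 276/1.1 = 250.9091 cm³ (250909.1 mm³).
A = π r² = π × 1.425² = 6.3794 mm².
Length = 250909.1 / 6.3794 = 39331.14 mm = 39.33 m.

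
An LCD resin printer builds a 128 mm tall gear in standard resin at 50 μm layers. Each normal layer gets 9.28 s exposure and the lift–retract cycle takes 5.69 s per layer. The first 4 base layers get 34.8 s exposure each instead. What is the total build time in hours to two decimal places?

Layers = ⌈128/0.05⌉ = 2560.
Bottom layers: 4 × (34.8 + 5.69) → 161.96 s.
Normal layers = 2556 × (9.28 + 5.69) = 38263.32 s.
Total = 161.96 + 38263.32 = 38425.28 s = 10.67 hours.

10.67 hours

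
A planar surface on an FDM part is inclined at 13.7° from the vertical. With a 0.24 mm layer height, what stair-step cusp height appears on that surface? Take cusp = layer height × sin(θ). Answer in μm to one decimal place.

h_c = t·sin θ = 0.24 × 0.2368 = 0.056832 mm (56.8 μm).

56.8 μm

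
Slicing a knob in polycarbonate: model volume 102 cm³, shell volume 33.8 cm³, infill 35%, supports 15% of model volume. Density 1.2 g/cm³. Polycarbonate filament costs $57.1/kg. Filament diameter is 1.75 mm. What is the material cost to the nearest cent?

$5.00

Infill region: 102 − 33.8 → 68.2 cm³.
Deposited infill = 0.35 × 68.2 = 23.87 cm³.
Support = 0.15 × 102 = 15.3 cm³.
Total extruded: 33.8 + 23.87 + 15.3 → 72.97 cm³.
Mass = 72.97 × 1.2, so 87.564 g.
At $57.1/kg: 87.564/1000 × 57.1 = $5.00.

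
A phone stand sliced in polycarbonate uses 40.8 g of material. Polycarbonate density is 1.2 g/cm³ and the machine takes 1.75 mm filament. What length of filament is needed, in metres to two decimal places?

Volume = 40.8 g / 1.2 g·cm⁻³ = 34 cm³ = 34000 mm³.
A = π r² = π × 0.875² = 2.4053 mm².
L = V/A = 34000/2.4053 = 14135.45 mm → 14.14 m.

14.14 m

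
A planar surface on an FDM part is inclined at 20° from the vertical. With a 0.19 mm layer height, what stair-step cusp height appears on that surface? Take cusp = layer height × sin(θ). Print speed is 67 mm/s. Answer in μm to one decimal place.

h_c = t·sin θ = 0.19 × 0.3420 = 0.06498 mm (65.0 μm).

65.0 μm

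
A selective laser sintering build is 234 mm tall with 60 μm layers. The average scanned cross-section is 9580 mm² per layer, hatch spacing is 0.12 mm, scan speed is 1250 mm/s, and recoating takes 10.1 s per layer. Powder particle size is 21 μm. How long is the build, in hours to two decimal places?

Layer count = ceil(234 / 0.06) = 3900.
Hatch length per layer: 9580 / 0.12 → 79833.3 mm.
Laser time per layer = 79833.3 / 1250, so 63.8666 s.
Layer cycle = 63.8666 + 10.1 = 73.9666 s.
Total: 3900 × 73.9666 s = 288469.74 s → 80.13 hours.

80.13 hours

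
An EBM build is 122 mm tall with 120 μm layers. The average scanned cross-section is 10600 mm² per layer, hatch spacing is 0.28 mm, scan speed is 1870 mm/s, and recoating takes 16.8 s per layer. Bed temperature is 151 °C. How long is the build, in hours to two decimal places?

Layers = ⌈122/0.12⌉ = 1017.
Scan path per layer = 10600 / 0.28 = 37857.1 mm.
Beam time per layer = 37857.1 / 1870, so 20.2444 s.
Time per layer = 20.2444 + 16.8, so 37.0444 s.
Total: 1017 × 37.0444 s = 37674.1548 s → 10.47 hours.

10.47 hours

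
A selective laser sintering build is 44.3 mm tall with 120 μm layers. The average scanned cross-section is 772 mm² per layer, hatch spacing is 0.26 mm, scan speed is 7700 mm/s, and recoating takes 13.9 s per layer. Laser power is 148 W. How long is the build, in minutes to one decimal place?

88.1 minutes

Number of layers: 44.3 / 0.12 → 370 (rounded up).
Hatch length per layer: 772 / 0.26 → 2969.2 mm.
Laser time per layer: 2969.2 / 7700 → 0.3856 s.
Per-layer time: 0.3856 + 13.9 → 14.2856 s.
Total: 370 × 14.2856 s = 5285.672 s → 88.1 minutes.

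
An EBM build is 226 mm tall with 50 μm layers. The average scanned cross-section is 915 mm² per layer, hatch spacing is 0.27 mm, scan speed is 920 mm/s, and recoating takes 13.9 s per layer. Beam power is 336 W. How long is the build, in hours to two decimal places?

Layer count = ceil(226 / 0.05) = 4520.
Per-layer scan distance = 915 / 0.27 = 3388.9 mm.
Scan time per layer = 3388.9 / 920, so 3.6836 s.
Per-layer time = 3.6836 + 13.9 = 17.5836 s.
Total: 4520 × 17.5836 s = 79477.872 s → 22.08 hours.

22.08 hours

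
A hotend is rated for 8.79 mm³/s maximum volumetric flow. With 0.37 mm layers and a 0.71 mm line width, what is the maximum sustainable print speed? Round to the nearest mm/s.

Extrusion cross-section: 0.37 × 0.71 → 0.2627 mm².
Max speed = 8.79 / 0.2627 = 33.46 ≈ 33 mm/s.

33 mm/s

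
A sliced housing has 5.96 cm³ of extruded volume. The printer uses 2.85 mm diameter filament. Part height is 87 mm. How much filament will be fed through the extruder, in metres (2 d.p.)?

0.93 m

Cross-section of 2.85 mm filament: π·(2.85/2)² = 6.3794 mm².
L = 5960 mm³ / 6.3794 mm² = 934.26 mm, i.e. 0.93 m.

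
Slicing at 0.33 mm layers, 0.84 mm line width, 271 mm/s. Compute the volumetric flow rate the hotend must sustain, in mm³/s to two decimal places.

A: 0.33 × 0.84 → 0.2772 mm².
Q = v·A = 271 × 0.2772 = 75.12 mm³/s.

75.12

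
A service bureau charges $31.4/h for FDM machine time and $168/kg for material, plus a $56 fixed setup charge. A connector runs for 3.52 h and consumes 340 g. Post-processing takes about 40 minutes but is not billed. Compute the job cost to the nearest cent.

$223.65

Time charge: 31.4 × 3.52 → $110.528.
Feedstock cost = 168 × 340/1000 = $57.12.
Adding setup: 110.528 + 57.12 + 56 → 223.648 ≈ $223.65.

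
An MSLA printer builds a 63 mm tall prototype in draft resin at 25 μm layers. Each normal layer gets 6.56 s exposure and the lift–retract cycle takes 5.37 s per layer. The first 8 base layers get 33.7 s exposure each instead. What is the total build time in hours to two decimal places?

Number of layers: 63 / 0.025 → 2520 (rounded up).
Bottom layers: 8 × (33.7 + 5.37) → 312.56 s.
Regular layers: 2512 × (6.56 + 5.37) → 29968.16 s.
Total = 312.56 + 29968.16 = 30280.72 s = 8.41 hours.

8.41 hours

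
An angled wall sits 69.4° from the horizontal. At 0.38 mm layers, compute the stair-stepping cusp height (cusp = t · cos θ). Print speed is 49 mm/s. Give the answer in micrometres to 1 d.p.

Cusp = layer height × cos(69.4°) = 0.38 × 0.3518 = 0.133684 mm = 133.7 μm.

133.7 μm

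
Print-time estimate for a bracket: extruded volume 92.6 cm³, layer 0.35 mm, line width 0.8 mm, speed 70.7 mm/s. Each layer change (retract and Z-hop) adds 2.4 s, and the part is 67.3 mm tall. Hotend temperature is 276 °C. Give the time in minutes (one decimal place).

Bead cross-section = 0.35 × 0.8 = 0.28 mm².
Total extruded path = 92600/0.28 = 330714.3 mm.
Extrusion time = 330714.3 / 70.7 = 4677.7 s.
Layers = ⌈67.3/0.35⌉ = 193.
Z-hop total = 193 × 2.4, so 463.2 s.
Total = 4677.7 + 463.2 = 5140.9 s = 85.7 minutes.

85.7 minutes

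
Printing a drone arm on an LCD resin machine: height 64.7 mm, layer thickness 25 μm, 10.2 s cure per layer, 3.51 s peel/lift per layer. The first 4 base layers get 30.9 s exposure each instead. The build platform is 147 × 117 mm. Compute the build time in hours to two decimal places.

9.88 hours

Layers = ⌈64.7/0.025⌉ = 2588.
Burn-in layers: 4 × (30.9 + 3.51) → 137.64 s.
Remaining layers = 2584 × (10.2 + 3.51) = 35426.64 s.
Total = 137.64 + 35426.64 = 35564.28 s = 9.88 hours.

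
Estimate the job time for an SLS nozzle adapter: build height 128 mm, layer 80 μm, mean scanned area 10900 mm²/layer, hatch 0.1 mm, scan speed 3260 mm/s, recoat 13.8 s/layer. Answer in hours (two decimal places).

Layer count = ceil(128 / 0.08) = 1600.
Hatch length per layer = 10900 / 0.1 = 109000 mm.
Scan time per layer = 109000 / 3260 = 33.4356 s.
Time per layer = 33.4356 + 13.8 = 47.2356 s.
1600 layers × 47.2356 s/layer = 75576.96 s, i.e. 20.99 hours.

20.99 hours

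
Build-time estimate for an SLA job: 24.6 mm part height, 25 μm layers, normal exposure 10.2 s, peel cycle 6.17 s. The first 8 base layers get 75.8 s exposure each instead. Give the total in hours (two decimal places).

Layers = ⌈24.6/0.025⌉ = 984.
Burn-in layers: 8 × (75.8 + 6.17) → 655.76 s.
Regular layers: 976 × (10.2 + 6.17) → 15977.12 s.
Total = 655.76 + 15977.12 = 16632.88 s = 4.62 hours.

4.62 hours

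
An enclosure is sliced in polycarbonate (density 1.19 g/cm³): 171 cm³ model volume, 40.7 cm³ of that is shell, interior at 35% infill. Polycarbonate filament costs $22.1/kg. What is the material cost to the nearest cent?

Volume inside the shell = 171 − 40.7 = 130.3 cm³.
Deposited infill = 0.35 × 130.3 = 45.605 cm³.
Total printed volume: 40.7 + 45.605 → 86.305 cm³.
Mass: 86.305 × 1.19 → 102.70295 g.
At $22.1/kg: 102.70295/1000 × 22.1 = $2.27.

$2.27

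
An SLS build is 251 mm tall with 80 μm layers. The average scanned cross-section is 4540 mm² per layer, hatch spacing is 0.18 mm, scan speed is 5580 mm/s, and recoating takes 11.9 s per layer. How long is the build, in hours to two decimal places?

Layers = ⌈251/0.08⌉ = 3138.
Scan path per layer: 4540 / 0.18 → 25222.2 mm.
Scan time per layer = 25222.2 / 5580 = 4.5201 s.
Time per layer = 4.5201 + 11.9 = 16.4201 s.
3138 layers × 16.4201 s/layer = 51526.2738 s, i.e. 14.31 hours.

14.31 hours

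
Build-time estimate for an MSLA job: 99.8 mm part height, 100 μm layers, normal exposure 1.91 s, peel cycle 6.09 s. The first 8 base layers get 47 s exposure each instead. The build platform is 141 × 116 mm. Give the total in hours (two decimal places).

Number of layers: 99.8 / 0.1 → 998 (rounded up).
Base layers = 8 × (47 + 6.09) = 424.72 s.
Remaining layers = 990 × (1.91 + 6.09) = 7920 s.
Total = 424.72 + 7920 = 8344.72 s = 2.32 hours.

2.32 hours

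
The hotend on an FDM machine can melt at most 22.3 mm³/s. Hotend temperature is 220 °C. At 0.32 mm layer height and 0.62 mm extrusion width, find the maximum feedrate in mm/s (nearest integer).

112 mm/s

Bead cross-section = 0.32 × 0.62 = 0.1984 mm².
v_max = Q/A = 22.3/0.1984 = 112.40 mm/s → 112 mm/s.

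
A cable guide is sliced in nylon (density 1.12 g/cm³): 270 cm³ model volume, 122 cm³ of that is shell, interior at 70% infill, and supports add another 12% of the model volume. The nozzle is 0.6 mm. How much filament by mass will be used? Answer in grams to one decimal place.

Volume inside the shell = 270 − 122 = 148 cm³.
Deposited infill: 0.70 × 148 → 103.6 cm³.
Support = 0.12 × 270 = 32.4 cm³.
Total printed volume = 122 + 103.6 + 32.4 = 258 cm³.
Mass = 258 × 1.12 = 288.96 g.

289.0 g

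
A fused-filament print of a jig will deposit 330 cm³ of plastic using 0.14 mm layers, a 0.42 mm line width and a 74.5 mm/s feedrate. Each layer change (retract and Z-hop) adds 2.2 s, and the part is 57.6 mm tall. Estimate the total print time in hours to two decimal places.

Bead cross-section: 0.14 × 0.42 → 0.0588 mm².
Total extruded path = 330000/0.0588 = 5612244.9 mm.
Time extruding = 5612244.9 / 74.5, so 75332.1 s.
Number of layers: 57.6 / 0.14 → 412 (rounded up).
Layer-change overhead = 412 × 2.2, so 906.4 s.
Total = 75332.1 + 906.4 = 76238.5 s = 21.18 hours.

21.18 hours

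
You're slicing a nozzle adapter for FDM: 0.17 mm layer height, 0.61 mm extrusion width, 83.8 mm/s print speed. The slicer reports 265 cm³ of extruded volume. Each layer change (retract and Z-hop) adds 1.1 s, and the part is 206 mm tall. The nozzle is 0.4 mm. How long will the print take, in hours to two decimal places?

Bead cross-section = 0.17 × 0.61 = 0.1037 mm².
Path length: 265000 mm³ / 0.1037 mm² → 2555448.4 mm.
Time extruding = 2555448.4 / 83.8 = 30494.6 s.
Layers = ⌈206/0.17⌉ = 1212.
Z-hop total = 1212 × 1.1 = 1333.2 s.
Altogether 30494.6 + 1333.2 = 31827.8 s, i.e. 8.84 hours.

8.84 hours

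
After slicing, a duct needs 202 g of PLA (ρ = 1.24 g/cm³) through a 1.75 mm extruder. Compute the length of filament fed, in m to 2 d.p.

Volume = 202 g / 1.24 g·cm⁻³ = 162.9032 cm³ = 162903.2 mm³.
Filament cross-section = π × (1.75/2)² = 2.4053 mm².
Length = 162903.2 / 2.4053 = 67726.77 mm = 67.73 m.

67.73 m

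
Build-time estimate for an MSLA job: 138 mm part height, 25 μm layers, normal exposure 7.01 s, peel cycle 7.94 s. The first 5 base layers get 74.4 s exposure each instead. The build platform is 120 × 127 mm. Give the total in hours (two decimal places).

23.02 hours

Layer count = ceil(138 / 0.025) = 5520.
Bottom layers = 5 × (74.4 + 7.94) = 411.7 s.
Remaining layers = 5515 × (7.01 + 7.94) = 82449.25 s.
Total = 411.7 + 82449.25 = 82860.95 s = 23.02 hours.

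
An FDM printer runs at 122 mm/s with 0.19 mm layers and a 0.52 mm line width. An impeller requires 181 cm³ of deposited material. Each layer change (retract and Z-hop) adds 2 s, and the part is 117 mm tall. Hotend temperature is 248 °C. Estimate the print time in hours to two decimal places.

Extrusion cross-section = 0.19 × 0.52, so 0.0988 mm².
Toolpath length = 181 cm³ / 0.0988 mm² = 181000 / 0.0988 = 1831983.8 mm.
Print-move time: 1831983.8 / 122 → 15016.3 s.
Layer count = ceil(117 / 0.19) = 616.
Layer-change overhead: 616 × 2 → 1232 s.
Total = 15016.3 + 1232 = 16248.3 s = 4.51 hours.

4.51 hours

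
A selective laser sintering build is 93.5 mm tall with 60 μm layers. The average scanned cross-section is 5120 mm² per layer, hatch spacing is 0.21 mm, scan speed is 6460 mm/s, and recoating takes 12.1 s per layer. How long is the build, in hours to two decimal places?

6.87 hours

Layers = ⌈93.5/0.06⌉ = 1559.
Hatch length per layer = 5120 / 0.21, so 24381 mm.
Laser time per layer: 24381 / 6460 → 3.7741 s.
Time per layer = 3.7741 + 12.1, so 15.8741 s.
1559 layers × 15.8741 s/layer = 24747.7219 s, i.e. 6.87 hours.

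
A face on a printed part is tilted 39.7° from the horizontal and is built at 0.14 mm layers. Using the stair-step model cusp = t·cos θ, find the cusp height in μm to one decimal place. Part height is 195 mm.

cos(39.7°) = 0.7694, so cusp = 0.14 × 0.7694 = 0.107716 mm → 107.7 μm.

107.7 μm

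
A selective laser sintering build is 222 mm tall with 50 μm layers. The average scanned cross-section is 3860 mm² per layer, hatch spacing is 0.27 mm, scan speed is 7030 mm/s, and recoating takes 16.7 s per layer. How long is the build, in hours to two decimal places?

Layer count = ceil(222 / 0.05) = 4440.
Per-layer scan distance = 3860 / 0.27 = 14296.3 mm.
Per-layer scan time = 14296.3 / 7030, so 2.0336 s.
Time per layer = 2.0336 + 16.7, so 18.7336 s.
Build time = 4440 × 18.7336 = 83177.184 s = 23.10 hours.

23.10 hours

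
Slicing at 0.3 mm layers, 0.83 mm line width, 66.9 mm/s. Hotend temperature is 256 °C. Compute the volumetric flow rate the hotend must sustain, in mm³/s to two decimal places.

A: 0.3 × 0.83 → 0.249 mm².
Q = v·A = 66.9 × 0.249 = 16.66 mm³/s.

16.66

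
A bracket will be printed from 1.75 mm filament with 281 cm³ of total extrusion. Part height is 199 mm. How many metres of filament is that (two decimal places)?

116.83 m

Filament cross-section = π × (1.75/2)² = 2.4053 mm².
L = 281000 mm³ / 2.4053 mm² = 116825.34 mm, i.e. 116.83 m.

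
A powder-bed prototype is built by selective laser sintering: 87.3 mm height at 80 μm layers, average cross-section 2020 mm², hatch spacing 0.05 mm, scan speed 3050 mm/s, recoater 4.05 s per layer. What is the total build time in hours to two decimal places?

5.25 hours

Layers = ⌈87.3/0.08⌉ = 1092.
Per-layer scan distance = 2020 / 0.05 = 40400 mm.
Scan time per layer = 40400 / 3050 = 13.2459 s.
Layer cycle = 13.2459 + 4.05 = 17.2959 s.
1092 layers × 17.2959 s/layer = 18887.1228 s, i.e. 5.25 hours.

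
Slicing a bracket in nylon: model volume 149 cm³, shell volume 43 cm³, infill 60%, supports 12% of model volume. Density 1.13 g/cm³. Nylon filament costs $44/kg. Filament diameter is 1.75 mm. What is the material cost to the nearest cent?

Volume inside the shell = 149 − 43 = 106 cm³.
Infill deposited = 0.60 × 106, so 63.6 cm³.
Support: 0.12 × 149 → 17.88 cm³.
Total printed volume = 43 + 63.6 + 17.88 = 124.48 cm³.
Mass: 124.48 × 1.13 → 140.6624 g.
Cost = 140.6624 g / 1000 × $44/kg = $6.19.

$6.19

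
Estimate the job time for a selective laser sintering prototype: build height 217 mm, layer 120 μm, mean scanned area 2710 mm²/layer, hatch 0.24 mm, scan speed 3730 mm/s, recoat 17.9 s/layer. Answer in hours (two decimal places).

Layer count = ceil(217 / 0.12) = 1809.
Scan path per layer = 2710 / 0.24 = 11291.7 mm.
Laser time per layer: 11291.7 / 3730 → 3.0273 s.
Time per layer = 3.0273 + 17.9, so 20.9273 s.
Total: 1809 × 20.9273 s = 37857.4857 s → 10.52 hours.

10.52 hours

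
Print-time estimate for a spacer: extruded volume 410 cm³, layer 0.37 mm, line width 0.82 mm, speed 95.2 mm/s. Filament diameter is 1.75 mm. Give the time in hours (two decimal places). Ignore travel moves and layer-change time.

3.94 hours

Bead cross-section = 0.37 × 0.82, so 0.3034 mm².
Path length: 410000 mm³ / 0.3034 mm² → 1351351.4 mm.
Print-move time = 1351351.4 / 95.2 = 14194.9 s.
That's 14194.9 s → 3.94 hours.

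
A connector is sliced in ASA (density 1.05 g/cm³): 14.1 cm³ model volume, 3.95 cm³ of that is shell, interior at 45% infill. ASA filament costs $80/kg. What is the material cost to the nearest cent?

Infill region: 14.1 − 3.95 → 10.15 cm³.
Infill volume: 0.45 × 10.15 → 4.5675 cm³.
Total printed volume = 3.95 + 4.5675 = 8.5175 cm³.
Mass = 8.5175 × 1.05 = 8.943375 g.
Cost = 8.943375 g / 1000 × $80/kg = $0.72.

$0.72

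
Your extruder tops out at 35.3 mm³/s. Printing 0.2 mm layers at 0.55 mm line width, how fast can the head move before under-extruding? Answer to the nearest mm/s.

A: 0.2 × 0.55 → 0.11 mm².
v_max = Q/A = 35.3/0.11 = 320.91 mm/s → 321 mm/s.

321 mm/s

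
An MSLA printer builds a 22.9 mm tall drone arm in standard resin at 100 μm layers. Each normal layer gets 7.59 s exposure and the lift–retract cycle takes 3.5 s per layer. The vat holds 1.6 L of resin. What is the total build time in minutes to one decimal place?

Number of layers: 22.9 / 0.1 → 229 (rounded up).
Per-layer time = 7.59 + 3.5, so 11.09 s.
Build time: 229 × 11.09 s = 2539.61 s, i.e. 42.3 minutes.

42.3 minutes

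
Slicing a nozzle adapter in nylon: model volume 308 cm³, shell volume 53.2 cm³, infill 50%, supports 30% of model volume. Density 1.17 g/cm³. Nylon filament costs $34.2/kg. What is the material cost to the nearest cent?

Volume inside the shell = 308 − 53.2 = 254.8 cm³.
Deposited infill = 0.50 × 254.8, so 127.4 cm³.
Support = 0.30 × 308, so 92.4 cm³.
Total printed volume = 53.2 + 127.4 + 92.4, so 273 cm³.
Mass: 273 × 1.17 → 319.41 g.
At $34.2/kg: 319.41/1000 × 34.2 = $10.92.

$10.92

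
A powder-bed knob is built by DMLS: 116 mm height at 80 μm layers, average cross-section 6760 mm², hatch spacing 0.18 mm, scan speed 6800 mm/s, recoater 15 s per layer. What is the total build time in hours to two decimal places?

8.27 hours

Layer count = ceil(116 / 0.08) = 1450.
Scan path per layer = 6760 / 0.18, so 37555.6 mm.
Laser time per layer = 37555.6 / 6800, so 5.5229 s.
Per-layer time: 5.5229 + 15 → 20.5229 s.
Build time = 1450 × 20.5229 = 29758.205 s = 8.27 hours.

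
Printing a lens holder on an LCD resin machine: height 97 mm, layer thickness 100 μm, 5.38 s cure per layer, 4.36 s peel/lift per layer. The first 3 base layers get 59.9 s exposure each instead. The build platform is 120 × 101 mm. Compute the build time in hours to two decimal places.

Layer count = ceil(97 / 0.1) = 970.
Burn-in layers: 3 × (59.9 + 4.36) → 192.78 s.
Remaining layers = 967 × (5.38 + 4.36), so 9418.58 s.
Sum: 192.78 + 9418.58 = 9611.36 s → 2.67 hours.

2.67 hours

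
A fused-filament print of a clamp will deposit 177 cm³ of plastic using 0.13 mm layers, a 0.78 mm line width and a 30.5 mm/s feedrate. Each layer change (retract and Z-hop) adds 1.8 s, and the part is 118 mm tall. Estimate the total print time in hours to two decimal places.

Line area = 0.13 × 0.78, so 0.1014 mm².
Total extruded path = 177000/0.1014 = 1745562.1 mm.
Print-move time: 1745562.1 / 30.5 → 57231.5 s.
Layer count = ceil(118 / 0.13) = 908.
Non-print overhead = 908 × 1.8, so 1634.4 s.
Altogether 57231.5 + 1634.4 = 58865.9 s, i.e. 16.35 hours.

16.35 hours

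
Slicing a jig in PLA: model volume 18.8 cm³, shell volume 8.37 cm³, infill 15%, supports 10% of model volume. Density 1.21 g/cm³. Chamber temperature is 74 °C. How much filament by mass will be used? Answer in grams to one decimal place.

14.3 g

Infill region = 18.8 − 8.37, so 10.43 cm³.
Deposited infill = 0.15 × 10.43 = 1.5645 cm³.
Support = 0.10 × 18.8 = 1.88 cm³.
Total printed volume = 8.37 + 1.5645 + 1.88 = 11.8145 cm³.
Mass = 11.8145 × 1.21 = 14.295545 g.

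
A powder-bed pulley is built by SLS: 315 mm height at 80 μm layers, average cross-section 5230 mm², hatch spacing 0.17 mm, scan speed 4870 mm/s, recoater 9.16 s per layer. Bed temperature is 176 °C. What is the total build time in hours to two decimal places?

16.93 hours

Layers = ⌈315/0.08⌉ = 3938.
Per-layer scan distance = 5230 / 0.17 = 30764.7 mm.
Scan time per layer = 30764.7 / 4870, so 6.3172 s.
Layer cycle = 6.3172 + 9.16 = 15.4772 s.
Build time = 3938 × 15.4772 = 60949.2136 s = 16.93 hours.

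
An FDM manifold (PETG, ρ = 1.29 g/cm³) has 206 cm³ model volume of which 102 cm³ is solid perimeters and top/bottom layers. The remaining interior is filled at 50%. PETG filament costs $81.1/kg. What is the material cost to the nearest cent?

Interior volume = 206 − 102, so 104 cm³.
Infill deposited: 0.50 × 104 → 52 cm³.
Total printed volume = 102 + 52 = 154 cm³.
Mass = 154 × 1.29 = 198.66 g.
At $81.1/kg: 198.66/1000 × 81.1 = $16.11.

$16.11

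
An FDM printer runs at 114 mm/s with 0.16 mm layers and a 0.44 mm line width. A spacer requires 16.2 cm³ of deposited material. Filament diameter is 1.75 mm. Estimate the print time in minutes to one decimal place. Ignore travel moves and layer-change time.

Extrusion cross-section: 0.16 × 0.44 → 0.0704 mm².
Path length: 16200 mm³ / 0.0704 mm² → 230113.6 mm.
Extrusion time: 230113.6 / 114 → 2018.5 s.
In the requested units: 2018.5 s = 33.6 minutes.

33.6 minutes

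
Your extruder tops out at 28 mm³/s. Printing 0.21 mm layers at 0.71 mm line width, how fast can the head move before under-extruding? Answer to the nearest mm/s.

Extrusion cross-section = 0.21 × 0.71 = 0.1491 mm².
Max speed = 28 / 0.1491 = 187.79 ≈ 188 mm/s.

188 mm/s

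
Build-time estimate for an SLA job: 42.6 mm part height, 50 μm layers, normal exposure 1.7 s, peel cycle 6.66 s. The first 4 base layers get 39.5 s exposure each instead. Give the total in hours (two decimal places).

2.02 hours

Layer count = ceil(42.6 / 0.05) = 852.
Base layers = 4 × (39.5 + 6.66) = 184.64 s.
Remaining layers = 848 × (1.7 + 6.66) = 7089.28 s.
Total = 184.64 + 7089.28 = 7273.92 s = 2.02 hours.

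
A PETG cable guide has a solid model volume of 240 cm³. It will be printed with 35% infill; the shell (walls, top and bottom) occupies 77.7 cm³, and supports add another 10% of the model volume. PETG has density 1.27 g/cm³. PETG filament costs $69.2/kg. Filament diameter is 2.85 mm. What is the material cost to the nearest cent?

Interior volume = 240 − 77.7 = 162.3 cm³.
Deposited infill = 0.35 × 162.3, so 56.805 cm³.
Support = 0.10 × 240, so 24 cm³.
Total printed volume = 77.7 + 56.805 + 24 = 158.505 cm³.
Mass = 158.505 × 1.27 = 201.30135 g.
At $69.2/kg: 201.30135/1000 × 69.2 = $13.93.

$13.93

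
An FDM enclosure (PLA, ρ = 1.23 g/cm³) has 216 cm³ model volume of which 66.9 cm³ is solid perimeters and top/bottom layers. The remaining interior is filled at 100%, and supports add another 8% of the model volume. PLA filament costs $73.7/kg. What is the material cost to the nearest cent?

$21.15

Volume inside the shell: 216 − 66.9 → 149.1 cm³.
Infill volume = 1.00 × 149.1, so 149.1 cm³.
Support = 0.08 × 216 = 17.28 cm³.
Total extruded: 66.9 + 149.1 + 17.28 → 233.28 cm³.
Mass = 233.28 × 1.23, so 286.9344 g.
At $73.7/kg: 286.9344/1000 × 73.7 = $21.15.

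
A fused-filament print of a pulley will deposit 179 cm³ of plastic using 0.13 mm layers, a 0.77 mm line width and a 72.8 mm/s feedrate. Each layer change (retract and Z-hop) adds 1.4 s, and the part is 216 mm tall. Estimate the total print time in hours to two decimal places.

Line area = 0.13 × 0.77 = 0.1001 mm².
Total extruded path = 179000/0.1001 = 1788211.8 mm.
Time extruding = 1788211.8 / 72.8 = 24563.3 s.
Number of layers: 216 / 0.13 → 1662 (rounded up).
Layer-change overhead = 1662 × 1.4 = 2326.8 s.
Altogether 24563.3 + 2326.8 = 26890.1 s, i.e. 7.47 hours.

7.47 hours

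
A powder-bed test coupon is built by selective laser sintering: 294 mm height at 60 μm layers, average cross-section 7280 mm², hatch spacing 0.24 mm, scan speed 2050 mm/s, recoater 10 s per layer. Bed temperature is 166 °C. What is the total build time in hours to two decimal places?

Layer count = ceil(294 / 0.06) = 4900.
Hatch length per layer = 7280 / 0.24, so 30333.3 mm.
Per-layer scan time = 30333.3 / 2050, so 14.7967 s.
Layer cycle = 14.7967 + 10, so 24.7967 s.
Build time = 4900 × 24.7967 = 121503.83 s = 33.75 hours.

33.75 hours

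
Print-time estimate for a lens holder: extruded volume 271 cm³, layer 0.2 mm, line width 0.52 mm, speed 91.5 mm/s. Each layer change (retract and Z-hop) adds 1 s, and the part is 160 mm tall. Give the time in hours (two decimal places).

Bead cross-section: 0.2 × 0.52 → 0.104 mm².
Path length: 271000 mm³ / 0.104 mm² → 2605769.2 mm.
Extrusion time: 2605769.2 / 91.5 → 28478.4 s.
Layers = ⌈160/0.2⌉ = 800.
Layer-change overhead: 800 × 1 → 800 s.
Altogether 28478.4 + 800 = 29278.4 s, i.e. 8.13 hours.

8.13 hours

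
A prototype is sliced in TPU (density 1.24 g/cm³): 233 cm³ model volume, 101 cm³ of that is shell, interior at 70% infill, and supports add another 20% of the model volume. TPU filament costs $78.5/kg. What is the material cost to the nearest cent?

$23.36

Interior volume: 233 − 101 → 132 cm³.
Infill deposited: 0.70 × 132 → 92.4 cm³.
Support = 0.20 × 233, so 46.6 cm³.
Total printed volume = 101 + 92.4 + 46.6 = 240 cm³.
Mass = 240 × 1.24 = 297.6 g.
At $78.5/kg: 297.6/1000 × 78.5 = $23.36.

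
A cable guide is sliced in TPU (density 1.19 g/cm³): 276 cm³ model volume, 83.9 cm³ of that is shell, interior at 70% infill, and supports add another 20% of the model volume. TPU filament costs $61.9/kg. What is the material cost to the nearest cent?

Volume inside the shell = 276 − 83.9 = 192.1 cm³.
Deposited infill: 0.70 × 192.1 → 134.47 cm³.
Support: 0.20 × 276 → 55.2 cm³.
Deposited volume: 83.9 + 134.47 + 55.2 → 273.57 cm³.
Mass = 273.57 × 1.19, so 325.5483 g.
At $61.9/kg: 325.5483/1000 × 61.9 = $20.15.

$20.15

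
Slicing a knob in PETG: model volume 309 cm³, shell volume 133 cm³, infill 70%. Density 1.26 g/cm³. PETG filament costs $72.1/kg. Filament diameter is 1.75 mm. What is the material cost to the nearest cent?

Infill region = 309 − 133, so 176 cm³.
Infill volume = 0.70 × 176 = 123.2 cm³.
Deposited volume = 133 + 123.2 = 256.2 cm³.
Mass: 256.2 × 1.26 → 322.812 g.
Cost = 322.812 g / 1000 × $72.1/kg = $23.27.

$23.27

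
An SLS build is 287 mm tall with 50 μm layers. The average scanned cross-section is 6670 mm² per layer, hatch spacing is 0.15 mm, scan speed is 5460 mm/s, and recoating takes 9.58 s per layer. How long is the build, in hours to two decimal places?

Layers = ⌈287/0.05⌉ = 5740.
Hatch length per layer = 6670 / 0.15 = 44466.7 mm.
Laser time per layer: 44466.7 / 5460 → 8.1441 s.
Time per layer: 8.1441 + 9.58 → 17.7241 s.
5740 layers × 17.7241 s/layer = 101736.334 s, i.e. 28.26 hours.

28.26 hours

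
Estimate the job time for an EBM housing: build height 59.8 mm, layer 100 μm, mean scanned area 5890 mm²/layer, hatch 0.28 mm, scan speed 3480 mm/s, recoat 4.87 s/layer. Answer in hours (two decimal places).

Layer count = ceil(59.8 / 0.1) = 598.
Per-layer scan distance: 5890 / 0.28 → 21035.7 mm.
Per-layer scan time = 21035.7 / 3480 = 6.0447 s.
Per-layer time = 6.0447 + 4.87 = 10.9147 s.
598 layers × 10.9147 s/layer = 6526.9906 s, i.e. 1.81 hours.

1.81 hours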